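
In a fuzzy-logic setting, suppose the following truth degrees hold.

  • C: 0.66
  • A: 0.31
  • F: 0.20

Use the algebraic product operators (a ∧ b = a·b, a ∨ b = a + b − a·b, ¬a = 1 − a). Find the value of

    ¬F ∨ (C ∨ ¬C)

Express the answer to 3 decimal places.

¬F = 1 − 0.2000 = 0.8000
¬C = 1 − 0.6600 = 0.3400
C ∨ ¬C = a + b − a·b on (0.6600, 0.3400) = 0.7756
¬F ∨ (C ∨ ¬C) = a + b − a·b on (0.8000, 0.7756) = 0.9551

0.955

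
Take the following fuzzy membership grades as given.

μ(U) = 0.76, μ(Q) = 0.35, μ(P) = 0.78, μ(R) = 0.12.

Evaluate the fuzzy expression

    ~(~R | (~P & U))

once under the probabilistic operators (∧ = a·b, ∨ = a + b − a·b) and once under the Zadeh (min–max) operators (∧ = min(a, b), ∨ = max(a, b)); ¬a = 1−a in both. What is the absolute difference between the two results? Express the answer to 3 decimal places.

Under probabilistic:
  ~R = 1 − 0.1200 = 0.8800
  ~P = 1 − 0.7800 = 0.2200
  ~P & U = a·b on (0.2200, 0.7600) = 0.1672
  ~R | (~P & U) = a + b − a·b on (0.8800, 0.1672) = 0.9001
  ~(~R | (~P & U)) = 1 − 0.9001 = 0.0999
  → value = 0.0999
Under Zadeh (min–max):
  ~R = 1 − 0.12 = 0.88
  ~P = 1 − 0.78 = 0.22
  ~P & U = min(a, b) on (0.22, 0.76) = 0.22
  ~R | (~P & U) = max(a, b) on (0.88, 0.22) = 0.88
  ~(~R | (~P & U)) = 1 − 0.88 = 0.12
  → value = 0.1200
|0.0999 − 0.1200| = 0.020

0.020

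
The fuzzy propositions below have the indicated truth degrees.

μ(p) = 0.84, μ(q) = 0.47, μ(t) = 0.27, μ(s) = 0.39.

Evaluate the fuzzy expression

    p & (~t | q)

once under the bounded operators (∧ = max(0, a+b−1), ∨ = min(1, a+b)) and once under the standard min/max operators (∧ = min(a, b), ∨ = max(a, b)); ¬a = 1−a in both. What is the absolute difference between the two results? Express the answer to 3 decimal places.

0.110

Under bounded:
  ~t = 1 − 0.27 = 0.73
  ~t | q = min(1, a+b) on (0.73, 0.47) = 1.00
  p & (~t | q) = max(0, a+b−1) on (0.84, 1.00) = 0.84
  → value = 0.8400
Under standard min/max:
  ~t = 1 − 0.27 = 0.73
  ~t | q = max(a, b) on (0.73, 0.47) = 0.73
  p & (~t | q) = min(a, b) on (0.84, 0.73) = 0.73
  → value = 0.7300
|0.8400 − 0.7300| = 0.110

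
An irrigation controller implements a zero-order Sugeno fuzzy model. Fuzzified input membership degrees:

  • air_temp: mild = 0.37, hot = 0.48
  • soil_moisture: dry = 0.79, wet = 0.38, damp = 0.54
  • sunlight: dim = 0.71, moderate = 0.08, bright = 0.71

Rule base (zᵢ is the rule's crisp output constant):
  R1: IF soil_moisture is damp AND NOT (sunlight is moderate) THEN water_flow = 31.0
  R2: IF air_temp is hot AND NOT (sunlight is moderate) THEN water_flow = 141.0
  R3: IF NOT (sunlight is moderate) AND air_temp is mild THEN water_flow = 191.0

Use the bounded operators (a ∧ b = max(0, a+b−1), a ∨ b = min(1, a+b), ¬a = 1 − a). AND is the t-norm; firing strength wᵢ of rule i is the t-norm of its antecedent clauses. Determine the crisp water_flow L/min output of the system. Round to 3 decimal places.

R1 (z=31.0): damp=0.54, ¬moderate=1−0.08=0.92; AND[max(0, a+b−1)] → w = 0.46
R2 (z=141.0): hot=0.48, ¬moderate=1−0.08=0.92; AND[max(0, a+b−1)] → w = 0.40
R3 (z=191.0): ¬moderate=1−0.08=0.92, mild=0.37; AND[max(0, a+b−1)] → w = 0.29
Weighted average = (0.46·31.0 + 0.40·141.0 + 0.29·191.0) / (0.46 + 0.40 + 0.29)
  = 126.0500 / 1.1500 = 109.609

109.609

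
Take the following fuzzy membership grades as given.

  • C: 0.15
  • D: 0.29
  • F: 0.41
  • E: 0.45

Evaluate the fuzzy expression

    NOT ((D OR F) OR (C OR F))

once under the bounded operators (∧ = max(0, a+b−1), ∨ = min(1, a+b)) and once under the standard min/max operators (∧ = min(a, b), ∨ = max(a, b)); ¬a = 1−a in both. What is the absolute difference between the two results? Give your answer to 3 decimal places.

Under bounded:
  D OR F = min(1, a+b) on (0.29, 0.41) = 0.70
  C OR F = min(1, a+b) on (0.15, 0.41) = 0.56
  (D OR F) OR (C OR F) = min(1, a+b) on (0.70, 0.56) = 1.00
  NOT ((D OR F) OR (C OR F)) = 1 − 1.00 = 0.00
  → value = 0.0000
Under standard min/max:
  D OR F = max(a, b) on (0.29, 0.41) = 0.41
  C OR F = max(a, b) on (0.15, 0.41) = 0.41
  (D OR F) OR (C OR F) = max(a, b) on (0.41, 0.41) = 0.41
  NOT ((D OR F) OR (C OR F)) = 1 − 0.41 = 0.59
  → value = 0.5900
|0.0000 − 0.5900| = 0.590

0.590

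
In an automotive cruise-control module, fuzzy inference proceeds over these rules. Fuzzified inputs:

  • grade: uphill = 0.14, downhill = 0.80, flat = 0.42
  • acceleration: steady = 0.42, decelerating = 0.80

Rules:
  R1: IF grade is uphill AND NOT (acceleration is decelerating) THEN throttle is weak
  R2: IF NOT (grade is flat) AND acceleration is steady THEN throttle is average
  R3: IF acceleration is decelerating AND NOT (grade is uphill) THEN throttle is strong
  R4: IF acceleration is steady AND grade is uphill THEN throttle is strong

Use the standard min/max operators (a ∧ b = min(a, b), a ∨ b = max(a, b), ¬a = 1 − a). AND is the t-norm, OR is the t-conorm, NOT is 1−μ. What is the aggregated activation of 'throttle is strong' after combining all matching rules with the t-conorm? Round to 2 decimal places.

0.80

R1: uphill=0.14, ¬decelerating=1−0.80=0.20; AND[min(a, b)] → w = 0.14
R2: ¬flat=1−0.42=0.58, steady=0.42; AND[min(a, b)] → w = 0.42
R3: decelerating=0.80, ¬uphill=1−0.14=0.86; AND[min(a, b)] → w = 0.80
R4: steady=0.42, uphill=0.14; AND[min(a, b)] → w = 0.14
Rules with consequent 'strong': {R3, R4} → strengths 0.80, 0.14
Aggregate via t-conorm [max(a, b)]: 0.80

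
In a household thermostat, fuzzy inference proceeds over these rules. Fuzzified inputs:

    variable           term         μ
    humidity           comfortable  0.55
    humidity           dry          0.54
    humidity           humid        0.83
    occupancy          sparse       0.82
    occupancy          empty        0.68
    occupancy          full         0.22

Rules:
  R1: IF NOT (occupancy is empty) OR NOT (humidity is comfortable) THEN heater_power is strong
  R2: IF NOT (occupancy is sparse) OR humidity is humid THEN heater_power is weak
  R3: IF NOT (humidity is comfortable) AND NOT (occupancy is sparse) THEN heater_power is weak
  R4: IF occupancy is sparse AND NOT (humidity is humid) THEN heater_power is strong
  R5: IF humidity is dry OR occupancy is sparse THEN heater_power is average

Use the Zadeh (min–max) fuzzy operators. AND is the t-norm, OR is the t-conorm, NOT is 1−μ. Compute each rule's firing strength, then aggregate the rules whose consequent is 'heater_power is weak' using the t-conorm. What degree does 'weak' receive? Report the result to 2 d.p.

R1: ¬empty=1−0.68=0.32, ¬comfortable=1−0.55=0.45; OR[max(a, b)] → w = 0.45
R2: ¬sparse=1−0.82=0.18, humid=0.83; OR[max(a, b)] → w = 0.83
R3: ¬comfortable=1−0.55=0.45, ¬sparse=1−0.82=0.18; AND[min(a, b)] → w = 0.18
R4: sparse=0.82, ¬humid=1−0.83=0.17; AND[min(a, b)] → w = 0.17
R5: dry=0.54, sparse=0.82; OR[max(a, b)] → w = 0.82
Rules with consequent 'weak': {R2, R3} → strengths 0.83, 0.18
Aggregate via t-conorm [max(a, b)]: 0.83

0.83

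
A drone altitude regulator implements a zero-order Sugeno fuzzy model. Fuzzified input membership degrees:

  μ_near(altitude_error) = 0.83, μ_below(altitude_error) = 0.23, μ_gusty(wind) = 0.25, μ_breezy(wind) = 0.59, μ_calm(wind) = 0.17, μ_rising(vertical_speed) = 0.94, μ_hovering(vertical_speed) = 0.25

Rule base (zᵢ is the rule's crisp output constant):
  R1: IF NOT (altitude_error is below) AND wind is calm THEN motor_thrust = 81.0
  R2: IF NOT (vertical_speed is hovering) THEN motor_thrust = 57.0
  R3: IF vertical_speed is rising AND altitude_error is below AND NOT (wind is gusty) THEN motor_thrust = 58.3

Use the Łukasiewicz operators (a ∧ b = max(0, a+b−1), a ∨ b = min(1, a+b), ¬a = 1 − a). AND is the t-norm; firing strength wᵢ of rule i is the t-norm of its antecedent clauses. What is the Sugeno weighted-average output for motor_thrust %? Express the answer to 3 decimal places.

57.000

R1 (z=81.0): ¬below=1−0.23=0.77, calm=0.17; AND[max(0, a+b−1)] → w = 0.00
R2 (z=57.0): ¬hovering=1−0.25=0.75 → w = 0.75
R3 (z=58.3): rising=0.94, below=0.23, ¬gusty=1−0.25=0.75; AND[max(0, a+b−1)] → w = 0.00
Weighted average = (0.00·81.0 + 0.75·57.0 + 0.00·58.3) / (0.00 + 0.75 + 0.00)
  = 42.7500 / 0.7500 = 57.000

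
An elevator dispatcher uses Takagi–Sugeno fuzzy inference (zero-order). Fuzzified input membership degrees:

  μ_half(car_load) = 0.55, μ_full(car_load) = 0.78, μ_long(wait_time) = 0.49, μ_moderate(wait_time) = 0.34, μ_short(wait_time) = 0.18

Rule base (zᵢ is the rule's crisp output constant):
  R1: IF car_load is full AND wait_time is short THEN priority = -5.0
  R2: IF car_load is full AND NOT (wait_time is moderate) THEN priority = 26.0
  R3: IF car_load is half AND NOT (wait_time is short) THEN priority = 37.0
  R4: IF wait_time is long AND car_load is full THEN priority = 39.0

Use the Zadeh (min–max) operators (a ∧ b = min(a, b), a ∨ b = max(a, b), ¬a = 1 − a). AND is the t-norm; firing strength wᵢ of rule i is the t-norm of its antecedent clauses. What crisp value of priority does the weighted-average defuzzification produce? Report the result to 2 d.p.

29.64

R1 (z=-5.0): full=0.78, short=0.18; AND[min(a, b)] → w = 0.18
R2 (z=26.0): full=0.78, ¬moderate=1−0.34=0.66; AND[min(a, b)] → w = 0.66
R3 (z=37.0): half=0.55, ¬short=1−0.18=0.82; AND[min(a, b)] → w = 0.55
R4 (z=39.0): long=0.49, full=0.78; AND[min(a, b)] → w = 0.49
Weighted average = (0.18·-5.0 + 0.66·26.0 + 0.55·37.0 + 0.49·39.0) / (0.18 + 0.66 + 0.55 + 0.49)
  = 55.7200 / 1.8800 = 29.64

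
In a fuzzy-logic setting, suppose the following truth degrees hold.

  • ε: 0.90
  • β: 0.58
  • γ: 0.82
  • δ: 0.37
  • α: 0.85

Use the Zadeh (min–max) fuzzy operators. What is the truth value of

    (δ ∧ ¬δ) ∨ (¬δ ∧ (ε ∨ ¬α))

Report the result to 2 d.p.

0.63

¬δ = 1 − 0.37 = 0.63
δ ∧ ¬δ = min(a, b) on (0.37, 0.63) = 0.37
¬δ = 1 − 0.37 = 0.63
¬α = 1 − 0.85 = 0.15
ε ∨ ¬α = max(a, b) on (0.90, 0.15) = 0.90
¬δ ∧ (ε ∨ ¬α) = min(a, b) on (0.63, 0.90) = 0.63
(δ ∧ ¬δ) ∨ (¬δ ∧ (ε ∨ ¬α)) = max(a, b) on (0.37, 0.63) = 0.63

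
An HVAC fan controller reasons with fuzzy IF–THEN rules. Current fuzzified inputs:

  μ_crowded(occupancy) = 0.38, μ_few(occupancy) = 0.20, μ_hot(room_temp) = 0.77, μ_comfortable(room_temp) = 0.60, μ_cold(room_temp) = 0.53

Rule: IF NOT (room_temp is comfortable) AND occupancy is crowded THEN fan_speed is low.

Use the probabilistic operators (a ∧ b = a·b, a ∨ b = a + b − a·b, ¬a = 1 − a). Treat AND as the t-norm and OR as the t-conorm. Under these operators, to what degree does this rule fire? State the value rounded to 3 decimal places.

0.152

firing strength: ¬comfortable=1−0.60=0.40, crowded=0.38; AND[a·b] → w = 0.1520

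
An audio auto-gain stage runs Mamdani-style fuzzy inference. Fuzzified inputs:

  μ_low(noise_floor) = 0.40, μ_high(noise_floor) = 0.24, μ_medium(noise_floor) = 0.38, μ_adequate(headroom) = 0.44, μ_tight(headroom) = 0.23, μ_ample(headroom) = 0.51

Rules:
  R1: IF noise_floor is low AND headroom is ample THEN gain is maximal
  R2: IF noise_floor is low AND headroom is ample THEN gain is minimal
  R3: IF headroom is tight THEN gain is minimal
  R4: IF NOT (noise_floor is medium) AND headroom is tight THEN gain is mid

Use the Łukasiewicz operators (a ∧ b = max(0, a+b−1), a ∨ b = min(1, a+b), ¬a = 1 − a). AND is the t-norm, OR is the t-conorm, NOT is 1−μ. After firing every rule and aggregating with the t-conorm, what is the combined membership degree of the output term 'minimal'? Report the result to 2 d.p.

R1: low=0.40, ample=0.51; AND[max(0, a+b−1)] → w = 0.00
R2: low=0.40, ample=0.51; AND[max(0, a+b−1)] → w = 0.00
R3: tight=0.23 → w = 0.23
R4: ¬medium=1−0.38=0.62, tight=0.23; AND[max(0, a+b−1)] → w = 0.00
Rules with consequent 'minimal': {R2, R3} → strengths 0.00, 0.23
Aggregate via t-conorm [min(1, a+b)]: 0.23

0.23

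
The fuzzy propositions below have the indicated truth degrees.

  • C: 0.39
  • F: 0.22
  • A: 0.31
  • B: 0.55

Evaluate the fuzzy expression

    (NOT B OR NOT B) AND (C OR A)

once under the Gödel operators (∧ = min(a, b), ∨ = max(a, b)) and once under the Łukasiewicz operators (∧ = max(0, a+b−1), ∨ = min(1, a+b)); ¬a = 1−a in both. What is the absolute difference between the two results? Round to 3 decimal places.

0.210

Under Gödel:
  NOT B = 1 − 0.55 = 0.45
  NOT B = 1 − 0.55 = 0.45
  NOT B OR NOT B = max(a, b) on (0.45, 0.45) = 0.45
  C OR A = max(a, b) on (0.39, 0.31) = 0.39
  (NOT B OR NOT B) AND (C OR A) = min(a, b) on (0.45, 0.39) = 0.39
  → value = 0.3900
Under Łukasiewicz:
  NOT B = 1 − 0.55 = 0.45
  NOT B = 1 − 0.55 = 0.45
  NOT B OR NOT B = min(1, a+b) on (0.45, 0.45) = 0.90
  C OR A = min(1, a+b) on (0.39, 0.31) = 0.70
  (NOT B OR NOT B) AND (C OR A) = max(0, a+b−1) on (0.90, 0.70) = 0.60
  → value = 0.6000
|0.3900 − 0.6000| = 0.210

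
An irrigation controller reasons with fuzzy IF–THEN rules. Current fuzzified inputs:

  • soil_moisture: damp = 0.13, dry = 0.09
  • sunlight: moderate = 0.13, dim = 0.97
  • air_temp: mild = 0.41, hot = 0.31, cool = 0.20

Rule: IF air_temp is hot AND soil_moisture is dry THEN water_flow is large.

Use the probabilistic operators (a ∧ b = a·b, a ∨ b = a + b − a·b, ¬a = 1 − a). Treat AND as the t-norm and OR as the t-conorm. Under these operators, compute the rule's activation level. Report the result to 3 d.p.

firing strength: hot=0.31, dry=0.09; AND[a·b] → w = 0.0279

0.028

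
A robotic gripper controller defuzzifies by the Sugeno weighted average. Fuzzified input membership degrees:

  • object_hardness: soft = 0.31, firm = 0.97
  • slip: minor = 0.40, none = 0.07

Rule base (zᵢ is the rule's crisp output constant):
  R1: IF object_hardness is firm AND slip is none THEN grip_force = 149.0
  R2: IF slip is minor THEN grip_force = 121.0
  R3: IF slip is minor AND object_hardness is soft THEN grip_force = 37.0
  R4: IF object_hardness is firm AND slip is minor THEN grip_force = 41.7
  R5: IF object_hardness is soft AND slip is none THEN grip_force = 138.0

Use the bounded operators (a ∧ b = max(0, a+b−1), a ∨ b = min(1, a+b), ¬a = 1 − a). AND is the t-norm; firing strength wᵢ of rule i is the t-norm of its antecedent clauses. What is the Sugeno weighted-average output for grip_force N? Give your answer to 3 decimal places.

R1 (z=149.0): firm=0.97, none=0.07; AND[max(0, a+b−1)] → w = 0.04
R2 (z=121.0): minor=0.40 → w = 0.40
R3 (z=37.0): minor=0.40, soft=0.31; AND[max(0, a+b−1)] → w = 0.00
R4 (z=41.7): firm=0.97, minor=0.40; AND[max(0, a+b−1)] → w = 0.37
R5 (z=138.0): soft=0.31, none=0.07; AND[max(0, a+b−1)] → w = 0.00
Weighted average = (0.04·149.0 + 0.40·121.0 + 0.00·37.0 + 0.37·41.7 + 0.00·138.0) / (0.04 + 0.40 + 0.00 + 0.37 + 0.00)
  = 69.7890 / 0.8100 = 86.159

86.159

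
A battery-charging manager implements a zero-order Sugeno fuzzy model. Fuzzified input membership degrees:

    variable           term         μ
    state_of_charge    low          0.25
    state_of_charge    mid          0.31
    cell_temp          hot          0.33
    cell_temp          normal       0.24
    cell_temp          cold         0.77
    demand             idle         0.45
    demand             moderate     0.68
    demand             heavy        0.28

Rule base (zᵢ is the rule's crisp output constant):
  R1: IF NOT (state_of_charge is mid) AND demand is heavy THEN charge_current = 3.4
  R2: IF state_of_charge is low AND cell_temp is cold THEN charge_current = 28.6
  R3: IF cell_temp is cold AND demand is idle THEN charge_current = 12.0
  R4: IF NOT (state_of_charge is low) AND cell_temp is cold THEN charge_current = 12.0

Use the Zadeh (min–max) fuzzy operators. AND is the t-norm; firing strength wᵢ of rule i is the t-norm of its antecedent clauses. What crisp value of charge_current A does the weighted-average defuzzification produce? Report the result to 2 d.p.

R1 (z=3.4): ¬mid=1−0.31=0.69, heavy=0.28; AND[min(a, b)] → w = 0.28
R2 (z=28.6): low=0.25, cold=0.77; AND[min(a, b)] → w = 0.25
R3 (z=12.0): cold=0.77, idle=0.45; AND[min(a, b)] → w = 0.45
R4 (z=12.0): ¬low=1−0.25=0.75, cold=0.77; AND[min(a, b)] → w = 0.75
Weighted average = (0.28·3.4 + 0.25·28.6 + 0.45·12.0 + 0.75·12.0) / (0.28 + 0.25 + 0.45 + 0.75)
  = 22.5020 / 1.7300 = 13.01

13.01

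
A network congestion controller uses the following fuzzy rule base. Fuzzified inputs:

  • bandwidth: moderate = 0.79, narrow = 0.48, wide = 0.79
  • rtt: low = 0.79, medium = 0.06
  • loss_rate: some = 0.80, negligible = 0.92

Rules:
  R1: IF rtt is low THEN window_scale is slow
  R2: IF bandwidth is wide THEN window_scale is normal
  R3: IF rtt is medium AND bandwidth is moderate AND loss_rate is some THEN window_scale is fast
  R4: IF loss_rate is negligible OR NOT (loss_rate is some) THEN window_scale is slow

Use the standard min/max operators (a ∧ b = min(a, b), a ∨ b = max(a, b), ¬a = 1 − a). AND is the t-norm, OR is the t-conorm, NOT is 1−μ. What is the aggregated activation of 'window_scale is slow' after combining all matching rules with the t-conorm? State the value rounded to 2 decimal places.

0.92

R1: low=0.79 → w = 0.79
R2: wide=0.79 → w = 0.79
R3: medium=0.06, moderate=0.79, some=0.80; AND[min(a, b)] → w = 0.06
R4: negligible=0.92, ¬some=1−0.80=0.20; OR[max(a, b)] → w = 0.92
Rules with consequent 'slow': {R1, R4} → strengths 0.79, 0.92
Aggregate via t-conorm [max(a, b)]: 0.92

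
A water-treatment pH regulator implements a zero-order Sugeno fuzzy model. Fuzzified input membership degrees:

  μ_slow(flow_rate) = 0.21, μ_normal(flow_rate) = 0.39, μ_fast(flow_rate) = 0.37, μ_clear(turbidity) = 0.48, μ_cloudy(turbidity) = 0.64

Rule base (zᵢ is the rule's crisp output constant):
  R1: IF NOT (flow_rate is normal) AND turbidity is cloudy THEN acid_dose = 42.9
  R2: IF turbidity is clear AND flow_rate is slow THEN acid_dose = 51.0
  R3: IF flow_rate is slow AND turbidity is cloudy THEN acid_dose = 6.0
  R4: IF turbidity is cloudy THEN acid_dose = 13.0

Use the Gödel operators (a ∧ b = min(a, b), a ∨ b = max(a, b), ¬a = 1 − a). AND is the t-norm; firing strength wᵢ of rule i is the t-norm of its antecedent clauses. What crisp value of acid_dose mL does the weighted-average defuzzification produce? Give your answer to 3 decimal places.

27.820

R1 (z=42.9): ¬normal=1−0.39=0.61, cloudy=0.64; AND[min(a, b)] → w = 0.61
R2 (z=51.0): clear=0.48, slow=0.21; AND[min(a, b)] → w = 0.21
R3 (z=6.0): slow=0.21, cloudy=0.64; AND[min(a, b)] → w = 0.21
R4 (z=13.0): cloudy=0.64 → w = 0.64
Weighted average = (0.61·42.9 + 0.21·51.0 + 0.21·6.0 + 0.64·13.0) / (0.61 + 0.21 + 0.21 + 0.64)
  = 46.4590 / 1.6700 = 27.820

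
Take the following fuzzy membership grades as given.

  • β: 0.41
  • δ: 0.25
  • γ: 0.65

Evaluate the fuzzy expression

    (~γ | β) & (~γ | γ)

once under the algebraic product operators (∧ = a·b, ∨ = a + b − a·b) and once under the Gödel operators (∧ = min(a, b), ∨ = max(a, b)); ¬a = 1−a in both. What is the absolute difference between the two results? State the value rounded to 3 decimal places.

0.066

Under algebraic product:
  ~γ = 1 − 0.6500 = 0.3500
  ~γ | β = a + b − a·b on (0.3500, 0.4100) = 0.6165
  ~γ = 1 − 0.6500 = 0.3500
  ~γ | γ = a + b − a·b on (0.3500, 0.6500) = 0.7725
  (~γ | β) & (~γ | γ) = a·b on (0.6165, 0.7725) = 0.4762
  → value = 0.4762
Under Gödel:
  ~γ = 1 − 0.65 = 0.35
  ~γ | β = max(a, b) on (0.35, 0.41) = 0.41
  ~γ = 1 − 0.65 = 0.35
  ~γ | γ = max(a, b) on (0.35, 0.65) = 0.65
  (~γ | β) & (~γ | γ) = min(a, b) on (0.41, 0.65) = 0.41
  → value = 0.4100
|0.4762 − 0.4100| = 0.066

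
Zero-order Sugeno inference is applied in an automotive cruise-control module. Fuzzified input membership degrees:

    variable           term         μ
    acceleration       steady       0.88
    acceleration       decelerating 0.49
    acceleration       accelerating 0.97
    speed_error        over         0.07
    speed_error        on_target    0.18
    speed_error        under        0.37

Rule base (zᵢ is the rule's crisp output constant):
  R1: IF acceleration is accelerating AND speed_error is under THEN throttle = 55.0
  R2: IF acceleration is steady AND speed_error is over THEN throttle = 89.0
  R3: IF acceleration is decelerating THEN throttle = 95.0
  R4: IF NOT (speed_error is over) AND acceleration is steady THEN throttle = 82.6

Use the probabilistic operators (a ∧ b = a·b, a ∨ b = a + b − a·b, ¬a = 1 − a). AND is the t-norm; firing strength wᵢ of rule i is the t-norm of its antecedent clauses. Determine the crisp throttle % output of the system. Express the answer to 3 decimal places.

R1 (z=55.0): accelerating=0.97, under=0.37; AND[a·b] → w = 0.3589
R2 (z=89.0): steady=0.88, over=0.07; AND[a·b] → w = 0.0616
R3 (z=95.0): decelerating=0.49 → w = 0.4900
R4 (z=82.6): ¬over=1−0.07=0.93, steady=0.88; AND[a·b] → w = 0.8184
Weighted average = (0.3589·55.0 + 0.0616·89.0 + 0.4900·95.0 + 0.8184·82.6) / (0.3589 + 0.0616 + 0.4900 + 0.8184)
  = 139.3717 / 1.7289 = 80.613

80.613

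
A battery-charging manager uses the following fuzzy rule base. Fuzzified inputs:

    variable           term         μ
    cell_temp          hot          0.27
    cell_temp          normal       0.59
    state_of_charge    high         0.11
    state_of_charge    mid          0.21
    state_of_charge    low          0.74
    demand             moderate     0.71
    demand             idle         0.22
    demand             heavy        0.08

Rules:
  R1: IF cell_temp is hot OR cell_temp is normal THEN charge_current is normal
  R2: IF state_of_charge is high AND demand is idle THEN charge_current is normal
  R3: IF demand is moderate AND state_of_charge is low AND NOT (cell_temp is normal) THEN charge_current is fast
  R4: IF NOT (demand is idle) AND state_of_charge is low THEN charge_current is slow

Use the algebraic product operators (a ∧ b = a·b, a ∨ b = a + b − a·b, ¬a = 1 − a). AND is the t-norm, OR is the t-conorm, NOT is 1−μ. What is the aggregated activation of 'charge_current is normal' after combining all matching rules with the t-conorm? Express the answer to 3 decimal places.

0.708

R1: hot=0.27, normal=0.59; OR[a + b − a·b] → w = 0.7007
R2: high=0.11, idle=0.22; AND[a·b] → w = 0.0242
R3: moderate=0.71, low=0.74, ¬normal=1−0.59=0.41; AND[a·b] → w = 0.2154
R4: ¬idle=1−0.22=0.78, low=0.74; AND[a·b] → w = 0.5772
Rules with consequent 'normal': {R1, R2} → strengths 0.7007, 0.0242
Aggregate via t-conorm [a + b − a·b]: 0.7079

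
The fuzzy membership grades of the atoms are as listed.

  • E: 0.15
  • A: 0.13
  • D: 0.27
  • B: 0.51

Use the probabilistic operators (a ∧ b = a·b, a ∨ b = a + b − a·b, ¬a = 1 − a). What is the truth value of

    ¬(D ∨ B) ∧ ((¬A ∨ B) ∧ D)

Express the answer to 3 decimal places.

D ∨ B = a + b − a·b on (0.2700, 0.5100) = 0.6423
¬(D ∨ B) = 1 − 0.6423 = 0.3577
¬A = 1 − 0.1300 = 0.8700
¬A ∨ B = a + b − a·b on (0.8700, 0.5100) = 0.9363
(¬A ∨ B) ∧ D = a·b on (0.9363, 0.2700) = 0.2528
¬(D ∨ B) ∧ ((¬A ∨ B) ∧ D) = a·b on (0.3577, 0.2528) = 0.0904

0.090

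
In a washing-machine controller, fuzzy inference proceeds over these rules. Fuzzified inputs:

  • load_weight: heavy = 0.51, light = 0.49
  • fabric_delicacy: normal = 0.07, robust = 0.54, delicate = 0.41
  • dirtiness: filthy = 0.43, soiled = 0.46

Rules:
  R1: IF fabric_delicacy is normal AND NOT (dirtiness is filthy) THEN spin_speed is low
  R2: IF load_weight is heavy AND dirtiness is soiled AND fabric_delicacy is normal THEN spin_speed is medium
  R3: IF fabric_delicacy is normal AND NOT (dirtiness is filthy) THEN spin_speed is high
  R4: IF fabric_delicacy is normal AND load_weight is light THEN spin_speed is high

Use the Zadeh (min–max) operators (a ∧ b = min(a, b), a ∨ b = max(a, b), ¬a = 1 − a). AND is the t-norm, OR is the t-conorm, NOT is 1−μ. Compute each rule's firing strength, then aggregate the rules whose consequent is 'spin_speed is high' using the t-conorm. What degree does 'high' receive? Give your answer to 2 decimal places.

R1: normal=0.07, ¬filthy=1−0.43=0.57; AND[min(a, b)] → w = 0.07
R2: heavy=0.51, soiled=0.46, normal=0.07; AND[min(a, b)] → w = 0.07
R3: normal=0.07, ¬filthy=1−0.43=0.57; AND[min(a, b)] → w = 0.07
R4: normal=0.07, light=0.49; AND[min(a, b)] → w = 0.07
Rules with consequent 'high': {R3, R4} → strengths 0.07, 0.07
Aggregate via t-conorm [max(a, b)]: 0.07

0.07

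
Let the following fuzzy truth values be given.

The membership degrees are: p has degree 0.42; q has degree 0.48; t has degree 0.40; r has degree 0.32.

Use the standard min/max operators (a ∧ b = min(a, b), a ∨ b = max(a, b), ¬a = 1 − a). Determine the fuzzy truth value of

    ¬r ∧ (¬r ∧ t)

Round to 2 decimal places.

¬r = 1 − 0.32 = 0.68
¬r = 1 − 0.32 = 0.68
¬r ∧ t = min(a, b) on (0.68, 0.40) = 0.40
¬r ∧ (¬r ∧ t) = min(a, b) on (0.68, 0.40) = 0.40

0.40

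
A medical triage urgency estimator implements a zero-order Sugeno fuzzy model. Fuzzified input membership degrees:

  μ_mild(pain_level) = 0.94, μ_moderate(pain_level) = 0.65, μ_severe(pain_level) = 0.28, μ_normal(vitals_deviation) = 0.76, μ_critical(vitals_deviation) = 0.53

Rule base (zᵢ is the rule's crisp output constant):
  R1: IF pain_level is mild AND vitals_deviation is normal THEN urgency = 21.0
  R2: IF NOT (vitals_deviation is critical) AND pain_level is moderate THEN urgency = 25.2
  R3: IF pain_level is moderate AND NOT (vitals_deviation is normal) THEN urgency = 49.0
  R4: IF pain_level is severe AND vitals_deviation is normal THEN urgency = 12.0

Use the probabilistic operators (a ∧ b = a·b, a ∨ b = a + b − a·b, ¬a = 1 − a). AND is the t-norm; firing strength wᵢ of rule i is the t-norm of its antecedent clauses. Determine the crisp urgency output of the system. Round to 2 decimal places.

R1 (z=21.0): mild=0.94, normal=0.76; AND[a·b] → w = 0.7144
R2 (z=25.2): ¬critical=1−0.53=0.47, moderate=0.65; AND[a·b] → w = 0.3055
R3 (z=49.0): moderate=0.65, ¬normal=1−0.76=0.24; AND[a·b] → w = 0.1560
R4 (z=12.0): severe=0.28, normal=0.76; AND[a·b] → w = 0.2128
Weighted average = (0.7144·21.0 + 0.3055·25.2 + 0.1560·49.0 + 0.2128·12.0) / (0.7144 + 0.3055 + 0.1560 + 0.2128)
  = 32.8986 / 1.3887 = 23.69

23.69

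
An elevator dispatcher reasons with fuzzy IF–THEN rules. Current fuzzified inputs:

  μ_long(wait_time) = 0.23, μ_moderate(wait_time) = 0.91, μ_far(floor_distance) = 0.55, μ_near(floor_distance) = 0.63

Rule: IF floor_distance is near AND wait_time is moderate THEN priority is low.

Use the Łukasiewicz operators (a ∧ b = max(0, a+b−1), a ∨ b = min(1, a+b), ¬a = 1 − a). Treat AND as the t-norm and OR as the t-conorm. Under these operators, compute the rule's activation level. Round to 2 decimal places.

0.54

firing strength: near=0.63, moderate=0.91; AND[max(0, a+b−1)] → w = 0.54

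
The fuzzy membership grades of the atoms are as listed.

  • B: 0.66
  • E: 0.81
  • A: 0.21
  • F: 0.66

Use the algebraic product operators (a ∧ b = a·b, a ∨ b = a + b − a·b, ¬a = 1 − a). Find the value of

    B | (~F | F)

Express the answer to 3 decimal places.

~F = 1 − 0.6600 = 0.3400
~F | F = a + b − a·b on (0.3400, 0.6600) = 0.7756
B | (~F | F) = a + b − a·b on (0.6600, 0.7756) = 0.9237

0.924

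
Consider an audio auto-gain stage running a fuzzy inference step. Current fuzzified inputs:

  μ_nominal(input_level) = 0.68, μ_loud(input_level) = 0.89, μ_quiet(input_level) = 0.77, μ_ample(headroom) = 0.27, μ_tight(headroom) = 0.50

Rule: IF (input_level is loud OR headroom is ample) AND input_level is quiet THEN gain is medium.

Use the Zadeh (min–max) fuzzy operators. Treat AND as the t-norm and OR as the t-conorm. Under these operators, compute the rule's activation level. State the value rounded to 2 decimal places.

firing strength: (loud=0.89 OR ample=0.27) = 0.89; AND[min(a, b)] with quiet=0.77 → w = 0.77

0.77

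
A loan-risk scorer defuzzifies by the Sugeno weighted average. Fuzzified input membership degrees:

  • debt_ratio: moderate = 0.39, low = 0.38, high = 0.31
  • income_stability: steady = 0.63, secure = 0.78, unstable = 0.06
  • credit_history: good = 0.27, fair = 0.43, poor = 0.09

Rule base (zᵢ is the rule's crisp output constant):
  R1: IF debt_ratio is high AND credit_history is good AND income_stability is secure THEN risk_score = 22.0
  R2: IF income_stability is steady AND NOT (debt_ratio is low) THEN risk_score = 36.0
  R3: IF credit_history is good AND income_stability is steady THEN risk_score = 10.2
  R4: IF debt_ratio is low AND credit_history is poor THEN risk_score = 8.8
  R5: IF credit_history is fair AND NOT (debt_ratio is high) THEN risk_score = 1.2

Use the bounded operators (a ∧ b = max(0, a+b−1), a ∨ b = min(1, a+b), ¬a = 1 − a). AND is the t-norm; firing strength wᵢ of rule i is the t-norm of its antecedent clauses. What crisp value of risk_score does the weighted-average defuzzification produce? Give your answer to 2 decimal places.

24.71

R1 (z=22.0): high=0.31, good=0.27, secure=0.78; AND[max(0, a+b−1)] → w = 0.00
R2 (z=36.0): steady=0.63, ¬low=1−0.38=0.62; AND[max(0, a+b−1)] → w = 0.25
R3 (z=10.2): good=0.27, steady=0.63; AND[max(0, a+b−1)] → w = 0.00
R4 (z=8.8): low=0.38, poor=0.09; AND[max(0, a+b−1)] → w = 0.00
R5 (z=1.2): fair=0.43, ¬high=1−0.31=0.69; AND[max(0, a+b−1)] → w = 0.12
Weighted average = (0.00·22.0 + 0.25·36.0 + 0.00·10.2 + 0.00·8.8 + 0.12·1.2) / (0.00 + 0.25 + 0.00 + 0.00 + 0.12)
  = 9.1440 / 0.3700 = 24.71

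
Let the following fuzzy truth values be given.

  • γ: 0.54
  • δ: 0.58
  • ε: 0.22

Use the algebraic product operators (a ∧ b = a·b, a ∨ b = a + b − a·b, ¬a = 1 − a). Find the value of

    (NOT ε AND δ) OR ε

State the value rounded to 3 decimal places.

NOT ε = 1 − 0.2200 = 0.7800
NOT ε AND δ = a·b on (0.7800, 0.5800) = 0.4524
(NOT ε AND δ) OR ε = a + b − a·b on (0.4524, 0.2200) = 0.5729

0.573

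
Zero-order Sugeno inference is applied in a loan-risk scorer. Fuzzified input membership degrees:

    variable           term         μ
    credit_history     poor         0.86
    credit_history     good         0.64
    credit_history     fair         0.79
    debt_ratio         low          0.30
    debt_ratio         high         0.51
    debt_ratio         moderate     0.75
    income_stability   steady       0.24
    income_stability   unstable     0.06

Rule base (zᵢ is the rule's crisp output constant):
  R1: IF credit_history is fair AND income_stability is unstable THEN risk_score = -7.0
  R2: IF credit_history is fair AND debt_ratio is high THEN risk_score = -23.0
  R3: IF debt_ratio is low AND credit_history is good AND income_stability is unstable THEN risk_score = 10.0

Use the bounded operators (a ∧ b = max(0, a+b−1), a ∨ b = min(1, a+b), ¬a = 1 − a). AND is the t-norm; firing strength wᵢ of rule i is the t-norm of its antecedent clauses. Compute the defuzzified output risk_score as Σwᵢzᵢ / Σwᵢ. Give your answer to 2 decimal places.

-23.00

R1 (z=-7.0): fair=0.79, unstable=0.06; AND[max(0, a+b−1)] → w = 0.00
R2 (z=-23.0): fair=0.79, high=0.51; AND[max(0, a+b−1)] → w = 0.30
R3 (z=10.0): low=0.30, good=0.64, unstable=0.06; AND[max(0, a+b−1)] → w = 0.00
Weighted average = (0.00·-7.0 + 0.30·-23.0 + 0.00·10.0) / (0.00 + 0.30 + 0.00)
  = -6.9000 / 0.3000 = -23.00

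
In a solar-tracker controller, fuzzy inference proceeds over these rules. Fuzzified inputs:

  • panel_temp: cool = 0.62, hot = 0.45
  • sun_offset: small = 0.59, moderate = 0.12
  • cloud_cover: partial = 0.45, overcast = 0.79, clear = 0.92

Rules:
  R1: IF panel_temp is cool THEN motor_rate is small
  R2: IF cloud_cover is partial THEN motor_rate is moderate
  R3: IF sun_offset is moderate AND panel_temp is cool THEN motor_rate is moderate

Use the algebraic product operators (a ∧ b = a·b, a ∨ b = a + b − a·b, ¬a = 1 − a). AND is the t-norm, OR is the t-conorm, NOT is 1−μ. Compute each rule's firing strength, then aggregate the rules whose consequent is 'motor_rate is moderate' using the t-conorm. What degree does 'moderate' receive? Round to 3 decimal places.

R1: cool=0.62 → w = 0.6200
R2: partial=0.45 → w = 0.4500
R3: moderate=0.12, cool=0.62; AND[a·b] → w = 0.0744
Rules with consequent 'moderate': {R2, R3} → strengths 0.4500, 0.0744
Aggregate via t-conorm [a + b − a·b]: 0.4909

0.491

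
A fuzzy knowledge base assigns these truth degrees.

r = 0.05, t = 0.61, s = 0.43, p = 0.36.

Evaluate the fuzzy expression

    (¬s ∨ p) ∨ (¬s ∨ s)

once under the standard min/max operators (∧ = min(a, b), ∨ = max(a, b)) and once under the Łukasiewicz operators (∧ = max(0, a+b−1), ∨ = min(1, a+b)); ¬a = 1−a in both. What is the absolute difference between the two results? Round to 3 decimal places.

0.430

Under standard min/max:
  ¬s = 1 − 0.43 = 0.57
  ¬s ∨ p = max(a, b) on (0.57, 0.36) = 0.57
  ¬s = 1 − 0.43 = 0.57
  ¬s ∨ s = max(a, b) on (0.57, 0.43) = 0.57
  (¬s ∨ p) ∨ (¬s ∨ s) = max(a, b) on (0.57, 0.57) = 0.57
  → value = 0.5700
Under Łukasiewicz:
  ¬s = 1 − 0.43 = 0.57
  ¬s ∨ p = min(1, a+b) on (0.57, 0.36) = 0.93
  ¬s = 1 − 0.43 = 0.57
  ¬s ∨ s = min(1, a+b) on (0.57, 0.43) = 1.00
  (¬s ∨ p) ∨ (¬s ∨ s) = min(1, a+b) on (0.93, 1.00) = 1.00
  → value = 1.0000
|0.5700 − 1.0000| = 0.430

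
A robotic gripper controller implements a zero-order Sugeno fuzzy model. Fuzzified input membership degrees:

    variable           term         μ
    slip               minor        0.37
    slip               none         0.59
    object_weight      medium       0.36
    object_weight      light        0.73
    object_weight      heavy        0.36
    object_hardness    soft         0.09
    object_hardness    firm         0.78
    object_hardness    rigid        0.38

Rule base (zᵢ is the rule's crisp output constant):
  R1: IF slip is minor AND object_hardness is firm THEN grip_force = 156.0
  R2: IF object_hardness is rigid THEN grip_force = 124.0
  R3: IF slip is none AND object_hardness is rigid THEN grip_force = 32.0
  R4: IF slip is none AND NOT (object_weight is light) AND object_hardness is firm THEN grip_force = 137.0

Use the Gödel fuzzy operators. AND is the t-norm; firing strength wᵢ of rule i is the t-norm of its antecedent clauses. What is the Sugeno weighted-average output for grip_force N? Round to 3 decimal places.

R1 (z=156.0): minor=0.37, firm=0.78; AND[min(a, b)] → w = 0.37
R2 (z=124.0): rigid=0.38 → w = 0.38
R3 (z=32.0): none=0.59, rigid=0.38; AND[min(a, b)] → w = 0.38
R4 (z=137.0): none=0.59, ¬light=1−0.73=0.27, firm=0.78; AND[min(a, b)] → w = 0.27
Weighted average = (0.37·156.0 + 0.38·124.0 + 0.38·32.0 + 0.27·137.0) / (0.37 + 0.38 + 0.38 + 0.27)
  = 153.9900 / 1.4000 = 109.993

109.993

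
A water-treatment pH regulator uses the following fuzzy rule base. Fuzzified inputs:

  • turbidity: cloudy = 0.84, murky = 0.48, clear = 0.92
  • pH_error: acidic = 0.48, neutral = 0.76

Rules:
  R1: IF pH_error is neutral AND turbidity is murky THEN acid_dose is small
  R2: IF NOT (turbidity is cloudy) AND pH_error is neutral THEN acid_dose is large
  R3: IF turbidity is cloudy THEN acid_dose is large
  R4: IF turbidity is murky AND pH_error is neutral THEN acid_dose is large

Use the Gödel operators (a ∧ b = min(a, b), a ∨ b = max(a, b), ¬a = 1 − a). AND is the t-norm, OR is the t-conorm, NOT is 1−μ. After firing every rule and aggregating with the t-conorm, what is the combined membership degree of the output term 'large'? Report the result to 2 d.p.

R1: neutral=0.76, murky=0.48; AND[min(a, b)] → w = 0.48
R2: ¬cloudy=1−0.84=0.16, neutral=0.76; AND[min(a, b)] → w = 0.16
R3: cloudy=0.84 → w = 0.84
R4: murky=0.48, neutral=0.76; AND[min(a, b)] → w = 0.48
Rules with consequent 'large': {R2, R3, R4} → strengths 0.16, 0.84, 0.48
Aggregate via t-conorm [max(a, b)]: 0.84

0.84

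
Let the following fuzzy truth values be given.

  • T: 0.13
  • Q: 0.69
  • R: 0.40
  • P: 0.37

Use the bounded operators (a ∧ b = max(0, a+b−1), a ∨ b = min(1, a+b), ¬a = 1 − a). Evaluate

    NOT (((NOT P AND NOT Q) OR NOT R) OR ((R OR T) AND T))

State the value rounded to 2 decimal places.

0.40

NOT P = 1 − 0.37 = 0.63
NOT Q = 1 − 0.69 = 0.31
NOT P AND NOT Q = max(0, a+b−1) on (0.63, 0.31) = 0.00
NOT R = 1 − 0.40 = 0.60
(NOT P AND NOT Q) OR NOT R = min(1, a+b) on (0.00, 0.60) = 0.60
R OR T = min(1, a+b) on (0.40, 0.13) = 0.53
(R OR T) AND T = max(0, a+b−1) on (0.53, 0.13) = 0.00
((NOT P AND NOT Q) OR NOT R) OR ((R OR T) AND T) = min(1, a+b) on (0.60, 0.00) = 0.60
NOT (((NOT P AND NOT Q) OR NOT R) OR ((R OR T) AND T)) = 1 − 0.60 = 0.40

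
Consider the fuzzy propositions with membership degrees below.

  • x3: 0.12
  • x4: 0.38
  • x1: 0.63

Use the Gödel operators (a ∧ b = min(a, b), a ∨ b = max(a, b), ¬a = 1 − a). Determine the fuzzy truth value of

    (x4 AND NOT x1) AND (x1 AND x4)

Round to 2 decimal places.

0.37

NOT x1 = 1 − 0.63 = 0.37
x4 AND NOT x1 = min(a, b) on (0.38, 0.37) = 0.37
x1 AND x4 = min(a, b) on (0.63, 0.38) = 0.38
(x4 AND NOT x1) AND (x1 AND x4) = min(a, b) on (0.37, 0.38) = 0.37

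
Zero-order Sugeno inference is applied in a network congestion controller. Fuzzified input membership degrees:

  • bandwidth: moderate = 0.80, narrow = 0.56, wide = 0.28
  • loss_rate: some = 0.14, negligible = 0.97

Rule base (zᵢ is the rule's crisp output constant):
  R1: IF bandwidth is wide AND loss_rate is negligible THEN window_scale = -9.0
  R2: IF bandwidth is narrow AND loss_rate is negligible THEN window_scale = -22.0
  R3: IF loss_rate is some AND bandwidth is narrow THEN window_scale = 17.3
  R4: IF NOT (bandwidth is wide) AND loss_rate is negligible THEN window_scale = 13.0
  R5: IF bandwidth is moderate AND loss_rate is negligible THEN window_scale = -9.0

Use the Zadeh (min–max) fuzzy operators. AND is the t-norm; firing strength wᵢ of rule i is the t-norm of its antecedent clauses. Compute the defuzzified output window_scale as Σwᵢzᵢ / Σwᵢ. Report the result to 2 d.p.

R1 (z=-9.0): wide=0.28, negligible=0.97; AND[min(a, b)] → w = 0.28
R2 (z=-22.0): narrow=0.56, negligible=0.97; AND[min(a, b)] → w = 0.56
R3 (z=17.3): some=0.14, narrow=0.56; AND[min(a, b)] → w = 0.14
R4 (z=13.0): ¬wide=1−0.28=0.72, negligible=0.97; AND[min(a, b)] → w = 0.72
R5 (z=-9.0): moderate=0.80, negligible=0.97; AND[min(a, b)] → w = 0.80
Weighted average = (0.28·-9.0 + 0.56·-22.0 + 0.14·17.3 + 0.72·13.0 + 0.80·-9.0) / (0.28 + 0.56 + 0.14 + 0.72 + 0.80)
  = -10.2580 / 2.5000 = -4.10

-4.10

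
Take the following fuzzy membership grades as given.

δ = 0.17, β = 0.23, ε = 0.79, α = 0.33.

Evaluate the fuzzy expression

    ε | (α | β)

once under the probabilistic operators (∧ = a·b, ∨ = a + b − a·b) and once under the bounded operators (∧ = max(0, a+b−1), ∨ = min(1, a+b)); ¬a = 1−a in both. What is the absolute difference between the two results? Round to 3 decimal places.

Under probabilistic:
  α | β = a + b − a·b on (0.3300, 0.2300) = 0.4841
  ε | (α | β) = a + b − a·b on (0.7900, 0.4841) = 0.8917
  → value = 0.8917
Under bounded:
  α | β = min(1, a+b) on (0.33, 0.23) = 0.56
  ε | (α | β) = min(1, a+b) on (0.79, 0.56) = 1.00
  → value = 1.0000
|0.8917 − 1.0000| = 0.108

0.108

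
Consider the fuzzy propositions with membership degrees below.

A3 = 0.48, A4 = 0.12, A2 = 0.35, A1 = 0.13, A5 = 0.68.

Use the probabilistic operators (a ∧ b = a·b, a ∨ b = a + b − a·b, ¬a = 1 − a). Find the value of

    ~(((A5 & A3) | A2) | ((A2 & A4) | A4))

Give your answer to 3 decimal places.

A5 & A3 = a·b on (0.6800, 0.4800) = 0.3264
(A5 & A3) | A2 = a + b − a·b on (0.3264, 0.3500) = 0.5622
A2 & A4 = a·b on (0.3500, 0.1200) = 0.0420
(A2 & A4) | A4 = a + b − a·b on (0.0420, 0.1200) = 0.1570
((A5 & A3) | A2) | ((A2 & A4) | A4) = a + b − a·b on (0.5622, 0.1570) = 0.6309
~(((A5 & A3) | A2) | ((A2 & A4) | A4)) = 1 − 0.6309 = 0.3691

0.369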